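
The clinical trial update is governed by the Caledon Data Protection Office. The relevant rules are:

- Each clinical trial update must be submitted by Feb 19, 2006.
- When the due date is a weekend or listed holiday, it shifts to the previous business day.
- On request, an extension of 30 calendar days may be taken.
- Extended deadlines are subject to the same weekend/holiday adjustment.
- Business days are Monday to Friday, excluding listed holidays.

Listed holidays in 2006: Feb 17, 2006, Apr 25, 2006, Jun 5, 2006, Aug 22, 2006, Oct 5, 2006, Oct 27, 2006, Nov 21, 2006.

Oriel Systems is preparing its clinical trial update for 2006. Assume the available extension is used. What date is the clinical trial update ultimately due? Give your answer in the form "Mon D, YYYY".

The stated deadline is Feb 19, 2006.
Feb 19, 2006 is a Sunday; the preceding business day is Feb 16, 2006 (Thursday).
With the 30-day extension, Feb 16, 2006 becomes Mar 18, 2006.
Mar 18, 2006 falls on a Saturday. Rolling to the preceding business day gives Mar 17, 2006, a Friday.
Deadline: Mar 17, 2006.

Mar 17, 2006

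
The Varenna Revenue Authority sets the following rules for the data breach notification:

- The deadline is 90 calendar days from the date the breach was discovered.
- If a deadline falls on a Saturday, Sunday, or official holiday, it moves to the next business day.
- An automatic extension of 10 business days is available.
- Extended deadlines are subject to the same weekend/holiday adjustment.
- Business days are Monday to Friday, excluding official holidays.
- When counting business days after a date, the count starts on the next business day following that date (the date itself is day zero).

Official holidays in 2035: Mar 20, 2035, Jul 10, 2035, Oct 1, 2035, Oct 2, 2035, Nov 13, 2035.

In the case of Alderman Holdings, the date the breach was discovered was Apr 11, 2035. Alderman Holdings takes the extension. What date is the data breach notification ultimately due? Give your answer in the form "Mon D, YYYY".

Trigger date Apr 11, 2035 + 90 calendar days = Jul 10, 2035.
Because Jul 10, 2035 is a listed holiday, the deadline becomes Jul 11, 2035 (Wednesday).
Counting 10 further business days from Jul 11, 2035 reaches Jul 25, 2035.
Jul 25, 2035 is a Wednesday and not a listed holiday, so it stands.
So the filing is due Jul 25, 2035.

Jul 25, 2035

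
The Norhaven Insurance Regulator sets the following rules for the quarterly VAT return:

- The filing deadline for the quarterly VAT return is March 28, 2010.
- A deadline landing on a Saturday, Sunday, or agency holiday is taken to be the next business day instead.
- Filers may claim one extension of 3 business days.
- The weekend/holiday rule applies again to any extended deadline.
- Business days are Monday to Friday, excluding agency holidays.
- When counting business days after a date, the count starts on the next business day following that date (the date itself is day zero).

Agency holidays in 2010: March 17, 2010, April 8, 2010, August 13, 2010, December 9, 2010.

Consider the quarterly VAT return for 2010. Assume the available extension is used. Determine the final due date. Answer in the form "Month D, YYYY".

April 1, 2010

The stated deadline is March 28, 2010.
March 28, 2010 is a Sunday; the next business day is March 29, 2010 (Monday).
Counting 3 further business days from March 29, 2010 reaches April 1, 2010.
April 1, 2010 (Thursday) is already a business day.
So the filing is due April 1, 2010.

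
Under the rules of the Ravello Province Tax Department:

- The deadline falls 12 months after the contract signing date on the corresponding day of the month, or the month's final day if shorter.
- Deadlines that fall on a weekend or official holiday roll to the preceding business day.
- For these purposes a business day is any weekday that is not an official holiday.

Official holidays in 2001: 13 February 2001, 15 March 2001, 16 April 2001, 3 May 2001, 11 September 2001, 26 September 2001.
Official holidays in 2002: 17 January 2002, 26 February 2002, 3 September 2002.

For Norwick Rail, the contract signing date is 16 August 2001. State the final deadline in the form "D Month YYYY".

16 August 2002

Moving 12 months forward from 16 August 2001 on the corresponding day gives 16 August 2002.
16 August 2002 falls on a Friday, which is a business day, so no adjustment is needed.
So the filing is due 16 August 2002.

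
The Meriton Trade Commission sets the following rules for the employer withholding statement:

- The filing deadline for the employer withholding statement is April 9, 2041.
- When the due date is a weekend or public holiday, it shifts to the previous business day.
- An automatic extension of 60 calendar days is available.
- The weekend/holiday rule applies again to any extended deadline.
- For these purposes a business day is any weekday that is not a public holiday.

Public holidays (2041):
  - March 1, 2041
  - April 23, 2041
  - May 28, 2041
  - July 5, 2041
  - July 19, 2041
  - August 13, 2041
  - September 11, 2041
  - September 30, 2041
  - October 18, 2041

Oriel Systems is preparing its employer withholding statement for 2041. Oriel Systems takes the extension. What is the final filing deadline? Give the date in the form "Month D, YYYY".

The stated deadline is April 9, 2041.
April 9, 2041 falls on a Tuesday, which is a business day, so no adjustment is needed.
Add the 60 calendar-day extension to April 9, 2041: June 8, 2041.
June 8, 2041 is a Saturday, so it moves to the preceding business day, June 7, 2041 (Friday).
So the filing is due June 7, 2041.

June 7, 2041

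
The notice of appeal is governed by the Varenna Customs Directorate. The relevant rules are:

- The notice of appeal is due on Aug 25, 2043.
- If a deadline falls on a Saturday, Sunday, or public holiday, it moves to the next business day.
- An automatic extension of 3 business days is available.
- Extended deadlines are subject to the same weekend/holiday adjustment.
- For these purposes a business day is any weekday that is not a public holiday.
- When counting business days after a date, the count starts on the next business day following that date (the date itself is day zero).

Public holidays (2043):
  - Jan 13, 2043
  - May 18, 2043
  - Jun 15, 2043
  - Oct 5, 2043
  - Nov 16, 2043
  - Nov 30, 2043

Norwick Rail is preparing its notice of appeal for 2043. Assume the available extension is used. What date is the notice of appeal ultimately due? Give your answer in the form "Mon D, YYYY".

Aug 28, 2043

The stated deadline is Aug 25, 2043.
Aug 25, 2043 falls on a Tuesday, which is a business day, so no adjustment is needed.
Counting 3 further business days from Aug 25, 2043 reaches Aug 28, 2043.
Aug 28, 2043 (Friday) is already a business day.
Final deadline: Aug 28, 2043.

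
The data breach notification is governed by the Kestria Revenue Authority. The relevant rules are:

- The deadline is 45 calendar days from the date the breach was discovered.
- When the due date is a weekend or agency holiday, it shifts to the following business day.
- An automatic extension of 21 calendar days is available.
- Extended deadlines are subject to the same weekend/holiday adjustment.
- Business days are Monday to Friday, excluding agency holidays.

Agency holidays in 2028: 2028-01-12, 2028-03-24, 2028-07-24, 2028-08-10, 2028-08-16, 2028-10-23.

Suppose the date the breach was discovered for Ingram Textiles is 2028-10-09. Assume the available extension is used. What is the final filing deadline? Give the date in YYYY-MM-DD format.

2028-12-14

From 2028-10-09, 45 calendar days later is 2028-11-23.
Since 2028-11-23 is a Thursday and not a holiday, the date is unchanged.
Applying the 21-calendar-day extension: 2028-11-23 + 21 days = 2028-12-14.
Since 2028-12-14 is a Thursday and not a holiday, the date is unchanged.
Deadline: 2028-12-14.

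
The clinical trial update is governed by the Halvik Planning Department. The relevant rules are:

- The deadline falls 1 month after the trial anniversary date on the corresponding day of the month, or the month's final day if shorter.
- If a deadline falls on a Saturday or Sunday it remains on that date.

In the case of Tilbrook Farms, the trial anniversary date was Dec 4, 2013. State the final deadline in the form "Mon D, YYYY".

Jan 4, 2014

Moving 1 month forward from Dec 4, 2013 on the corresponding day gives Jan 4, 2014.
Jan 4, 2014 falls on a Saturday. The rules make no weekend/holiday allowance, so it remains Jan 4, 2014.
Final deadline: Jan 4, 2014.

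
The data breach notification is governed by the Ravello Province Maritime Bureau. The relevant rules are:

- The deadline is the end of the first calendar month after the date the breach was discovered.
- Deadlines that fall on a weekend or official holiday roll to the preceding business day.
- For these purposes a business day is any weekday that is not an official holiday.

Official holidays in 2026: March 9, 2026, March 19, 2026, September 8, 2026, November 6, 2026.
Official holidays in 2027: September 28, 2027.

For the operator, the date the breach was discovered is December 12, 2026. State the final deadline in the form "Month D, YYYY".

January 29, 2027

1 month after December 12, 2026 falls in January 2027; the last day of that month is January 31, 2027.
January 31, 2027 is a Sunday, so it moves to the preceding business day, January 29, 2027 (Friday).
So the filing is due January 29, 2027.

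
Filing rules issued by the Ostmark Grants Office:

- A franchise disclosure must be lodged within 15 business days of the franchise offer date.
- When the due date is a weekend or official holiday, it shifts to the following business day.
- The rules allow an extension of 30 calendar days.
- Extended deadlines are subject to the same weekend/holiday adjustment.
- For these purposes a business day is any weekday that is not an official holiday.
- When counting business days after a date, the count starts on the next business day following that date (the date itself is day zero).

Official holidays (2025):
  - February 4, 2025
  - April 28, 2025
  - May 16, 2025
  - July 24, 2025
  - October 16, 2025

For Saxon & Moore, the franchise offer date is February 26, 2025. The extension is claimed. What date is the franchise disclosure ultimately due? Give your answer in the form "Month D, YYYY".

15 business days after February 26, 2025, excluding weekends and holidays, is March 19, 2025.
March 19, 2025 is a Wednesday and not a listed holiday, so it stands.
The 30-calendar-day extension moves the deadline from March 19, 2025 to April 18, 2025.
April 18, 2025 is a Friday and not a listed holiday, so it stands.
So the filing is due April 18, 2025.

April 18, 2025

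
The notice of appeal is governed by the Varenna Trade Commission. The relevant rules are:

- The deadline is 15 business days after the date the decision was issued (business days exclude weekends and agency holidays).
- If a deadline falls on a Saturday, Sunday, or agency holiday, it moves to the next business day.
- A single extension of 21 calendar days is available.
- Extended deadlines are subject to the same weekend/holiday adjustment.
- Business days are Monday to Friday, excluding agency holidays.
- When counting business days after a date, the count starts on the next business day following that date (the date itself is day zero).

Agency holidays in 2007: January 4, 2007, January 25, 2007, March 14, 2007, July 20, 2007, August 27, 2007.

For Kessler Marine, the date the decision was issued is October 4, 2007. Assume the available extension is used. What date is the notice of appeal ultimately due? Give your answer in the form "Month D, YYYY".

Counting 15 business days after October 4, 2007 (skipping weekends and listed holidays) reaches October 25, 2007.
October 25, 2007 falls on a Thursday, which is a business day, so no adjustment is needed.
Applying the 21-calendar-day extension: October 25, 2007 + 21 days = November 15, 2007.
November 15, 2007 is a Thursday and not a listed holiday, so it stands.
Deadline: November 15, 2007.

November 15, 2007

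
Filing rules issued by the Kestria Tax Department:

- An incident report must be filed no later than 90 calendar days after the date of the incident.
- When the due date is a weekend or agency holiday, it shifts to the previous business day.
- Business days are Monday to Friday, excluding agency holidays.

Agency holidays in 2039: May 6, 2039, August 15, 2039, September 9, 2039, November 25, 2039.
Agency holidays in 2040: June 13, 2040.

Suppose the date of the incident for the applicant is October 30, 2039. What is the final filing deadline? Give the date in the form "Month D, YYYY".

Adding 90 calendar days to October 30, 2039 gives January 28, 2040.
Because January 28, 2040 is a Saturday, the deadline becomes January 27, 2040 (Friday).
Final deadline: January 27, 2040.

January 27, 2040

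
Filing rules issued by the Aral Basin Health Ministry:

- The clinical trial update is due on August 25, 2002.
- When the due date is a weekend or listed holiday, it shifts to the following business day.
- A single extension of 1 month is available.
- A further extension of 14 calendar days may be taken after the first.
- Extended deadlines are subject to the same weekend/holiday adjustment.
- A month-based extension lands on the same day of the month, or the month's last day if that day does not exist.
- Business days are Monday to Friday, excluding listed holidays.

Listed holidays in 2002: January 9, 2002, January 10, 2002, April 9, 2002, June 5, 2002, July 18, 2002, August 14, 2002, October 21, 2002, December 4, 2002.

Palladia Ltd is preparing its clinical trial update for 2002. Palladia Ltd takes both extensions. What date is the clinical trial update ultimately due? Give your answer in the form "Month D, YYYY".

Start from the fixed due date, August 25, 2002.
August 25, 2002 falls on a Sunday. Rolling to the next business day gives August 26, 2002, a Monday.
The 1 month extension carries August 26, 2002 to September 26, 2002.
September 26, 2002 is a Thursday and not a listed holiday, so it stands.
The 14-calendar-day extension moves the deadline from September 26, 2002 to October 10, 2002.
October 10, 2002 is a Thursday and not a listed holiday, so it stands.
The final due date is October 10, 2002.

October 10, 2002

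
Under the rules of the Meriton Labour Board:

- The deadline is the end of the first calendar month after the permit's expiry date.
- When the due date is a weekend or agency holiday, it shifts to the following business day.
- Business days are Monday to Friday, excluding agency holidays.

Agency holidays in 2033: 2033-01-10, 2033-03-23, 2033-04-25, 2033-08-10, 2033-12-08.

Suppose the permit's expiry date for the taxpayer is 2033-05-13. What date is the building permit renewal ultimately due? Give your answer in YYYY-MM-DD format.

2033-06-30

1 month after 2033-05-13 is June 2033; that month ends on 2033-06-30.
2033-06-30 is a Thursday and not a listed holiday, so it stands.
The final due date is 2033-06-30.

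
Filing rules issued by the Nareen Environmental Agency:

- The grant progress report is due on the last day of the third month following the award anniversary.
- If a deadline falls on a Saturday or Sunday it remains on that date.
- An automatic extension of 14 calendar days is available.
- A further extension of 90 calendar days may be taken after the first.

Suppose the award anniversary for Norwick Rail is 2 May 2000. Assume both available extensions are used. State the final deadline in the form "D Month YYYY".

13 December 2000

3 months after 2 May 2000 falls in August 2000; the last day of that month is 31 August 2000.
31 August 2000 falls on a Thursday. The rules make no weekend/holiday allowance, so it remains 31 August 2000.
Applying the 14-calendar-day extension: 31 August 2000 + 14 days = 14 September 2000.
No adjustment is made for weekends or holidays, so 14 September 2000 stands.
Add the 90 calendar-day extension to 14 September 2000: 13 December 2000.
13 December 2000 falls on a Wednesday. The rules make no weekend/holiday allowance, so it remains 13 December 2000.
Final deadline: 13 December 2000.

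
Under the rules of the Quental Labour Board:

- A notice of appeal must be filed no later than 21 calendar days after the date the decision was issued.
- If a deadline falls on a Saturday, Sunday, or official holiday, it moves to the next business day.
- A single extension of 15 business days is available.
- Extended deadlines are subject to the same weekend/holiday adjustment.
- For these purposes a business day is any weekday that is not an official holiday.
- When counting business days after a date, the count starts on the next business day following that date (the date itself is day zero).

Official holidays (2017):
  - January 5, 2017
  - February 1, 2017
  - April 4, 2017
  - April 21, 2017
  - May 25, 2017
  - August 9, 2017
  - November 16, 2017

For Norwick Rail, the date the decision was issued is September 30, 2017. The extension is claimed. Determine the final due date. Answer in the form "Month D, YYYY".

Trigger date September 30, 2017 + 21 calendar days = October 21, 2017.
October 21, 2017 is a Saturday, so it moves to the next business day, October 23, 2017 (Monday).
Counting 15 further business days from October 23, 2017 reaches November 13, 2017.
November 13, 2017 (Monday) is already a business day.
Final deadline: November 13, 2017.

November 13, 2017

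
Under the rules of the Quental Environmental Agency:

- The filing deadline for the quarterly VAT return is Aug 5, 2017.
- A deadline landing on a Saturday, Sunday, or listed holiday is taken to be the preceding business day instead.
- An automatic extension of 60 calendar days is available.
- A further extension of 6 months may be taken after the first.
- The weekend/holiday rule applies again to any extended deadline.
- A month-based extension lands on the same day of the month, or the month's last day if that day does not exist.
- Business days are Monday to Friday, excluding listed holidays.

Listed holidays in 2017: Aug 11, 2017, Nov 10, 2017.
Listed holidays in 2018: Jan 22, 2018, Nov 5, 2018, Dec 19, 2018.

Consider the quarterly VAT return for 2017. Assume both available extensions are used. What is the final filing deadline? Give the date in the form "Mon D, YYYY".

The statutory due date is Aug 5, 2017.
Aug 5, 2017 is a Saturday, so it moves to the preceding business day, Aug 4, 2017 (Friday).
The 60-calendar-day extension moves the deadline from Aug 4, 2017 to Oct 3, 2017.
Oct 3, 2017 (Tuesday) is already a business day.
Applying the 6 months extension: 6 months after Oct 3, 2017 is Apr 3, 2018.
Since Apr 3, 2018 is a Tuesday and not a holiday, the date is unchanged.
Deadline: Apr 3, 2018.

Apr 3, 2018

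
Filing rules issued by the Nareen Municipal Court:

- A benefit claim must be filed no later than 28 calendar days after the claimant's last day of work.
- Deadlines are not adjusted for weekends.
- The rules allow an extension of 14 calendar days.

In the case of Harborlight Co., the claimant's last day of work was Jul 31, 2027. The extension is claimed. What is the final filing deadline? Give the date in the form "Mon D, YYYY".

From Jul 31, 2027, 28 calendar days later is Aug 28, 2027.
No adjustment is made for weekends or holidays, so Aug 28, 2027 stands.
With the 14-day extension, Aug 28, 2027 becomes Sep 11, 2027.
Sep 11, 2027 is a Saturday; no weekend or holiday adjustment applies.
Final deadline: Sep 11, 2027.

Sep 11, 2027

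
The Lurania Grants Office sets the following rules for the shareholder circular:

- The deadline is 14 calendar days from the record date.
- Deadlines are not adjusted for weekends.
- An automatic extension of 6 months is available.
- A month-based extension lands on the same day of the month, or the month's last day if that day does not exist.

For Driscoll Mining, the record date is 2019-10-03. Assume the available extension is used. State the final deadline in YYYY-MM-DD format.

2020-04-17

Adding 14 calendar days to 2019-10-03 gives 2019-10-17.
2019-10-17 is a Thursday; no weekend or holiday adjustment applies.
The 6 months extension carries 2019-10-17 to 2020-04-17.
No adjustment is made for weekends or holidays, so 2020-04-17 stands.
The final due date is 2020-04-17.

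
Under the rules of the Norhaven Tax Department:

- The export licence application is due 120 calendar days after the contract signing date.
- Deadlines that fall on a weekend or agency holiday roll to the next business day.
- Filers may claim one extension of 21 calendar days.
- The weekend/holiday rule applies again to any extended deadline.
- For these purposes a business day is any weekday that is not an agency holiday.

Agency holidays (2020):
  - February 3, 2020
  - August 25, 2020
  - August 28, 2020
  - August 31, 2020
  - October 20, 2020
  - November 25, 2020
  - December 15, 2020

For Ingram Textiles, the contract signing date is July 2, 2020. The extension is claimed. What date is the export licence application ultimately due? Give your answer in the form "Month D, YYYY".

November 20, 2020

120 calendar days after July 2, 2020 is October 30, 2020.
October 30, 2020 (Friday) is already a business day.
Applying the 21-calendar-day extension: October 30, 2020 + 21 days = November 20, 2020.
November 20, 2020 is a Friday and not a listed holiday, so it stands.
Deadline: November 20, 2020.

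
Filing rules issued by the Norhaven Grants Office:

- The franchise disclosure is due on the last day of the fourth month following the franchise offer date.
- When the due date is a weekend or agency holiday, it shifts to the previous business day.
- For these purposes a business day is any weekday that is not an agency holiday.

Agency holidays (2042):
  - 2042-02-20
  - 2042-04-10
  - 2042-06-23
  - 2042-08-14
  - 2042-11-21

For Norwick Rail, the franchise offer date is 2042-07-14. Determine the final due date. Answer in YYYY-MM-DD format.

2042-11-28

4 months after 2042-07-14 falls in November 2042; the last day of that month is 2042-11-30.
Because 2042-11-30 is a Sunday, the deadline becomes 2042-11-28 (Friday).
Deadline: 2042-11-28.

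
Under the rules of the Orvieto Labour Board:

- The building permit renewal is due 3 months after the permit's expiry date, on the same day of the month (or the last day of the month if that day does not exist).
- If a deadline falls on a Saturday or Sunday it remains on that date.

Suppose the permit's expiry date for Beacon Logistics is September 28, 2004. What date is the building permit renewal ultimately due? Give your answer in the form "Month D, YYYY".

December 28, 2004

3 months from September 28, 2004 is December 28, 2004.
December 28, 2004 is a Tuesday; no weekend or holiday adjustment applies.
The final due date is December 28, 2004.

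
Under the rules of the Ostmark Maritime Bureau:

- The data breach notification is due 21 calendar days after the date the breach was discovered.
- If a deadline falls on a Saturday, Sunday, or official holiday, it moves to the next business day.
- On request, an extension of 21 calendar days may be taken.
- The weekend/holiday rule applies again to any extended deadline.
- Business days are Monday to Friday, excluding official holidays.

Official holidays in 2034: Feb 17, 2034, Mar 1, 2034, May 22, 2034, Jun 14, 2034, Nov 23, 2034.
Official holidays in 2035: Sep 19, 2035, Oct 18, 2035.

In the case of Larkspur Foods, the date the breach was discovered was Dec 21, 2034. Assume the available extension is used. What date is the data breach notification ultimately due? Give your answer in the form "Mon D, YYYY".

Feb 1, 2035

Adding 21 calendar days to Dec 21, 2034 gives Jan 11, 2035.
Jan 11, 2035 is a Thursday and not a listed holiday, so it stands.
The 21-calendar-day extension moves the deadline from Jan 11, 2035 to Feb 1, 2035.
Since Feb 1, 2035 is a Thursday and not a holiday, the date is unchanged.
The final due date is Feb 1, 2035.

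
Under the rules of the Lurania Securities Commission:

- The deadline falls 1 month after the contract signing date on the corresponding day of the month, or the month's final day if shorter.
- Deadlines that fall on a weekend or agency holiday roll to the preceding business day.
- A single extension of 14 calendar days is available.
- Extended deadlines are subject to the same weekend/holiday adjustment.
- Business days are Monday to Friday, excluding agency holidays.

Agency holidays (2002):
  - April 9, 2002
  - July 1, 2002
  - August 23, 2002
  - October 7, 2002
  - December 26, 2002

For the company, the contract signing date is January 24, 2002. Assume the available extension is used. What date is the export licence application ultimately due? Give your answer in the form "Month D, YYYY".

1 month after January 24, 2002, on the same day of the month, is February 24, 2002.
February 24, 2002 falls on a Sunday. Rolling to the preceding business day gives February 22, 2002, a Friday.
The 14-calendar-day extension moves the deadline from February 22, 2002 to March 8, 2002.
Since March 8, 2002 is a Friday and not a holiday, the date is unchanged.
Deadline: March 8, 2002.

March 8, 2002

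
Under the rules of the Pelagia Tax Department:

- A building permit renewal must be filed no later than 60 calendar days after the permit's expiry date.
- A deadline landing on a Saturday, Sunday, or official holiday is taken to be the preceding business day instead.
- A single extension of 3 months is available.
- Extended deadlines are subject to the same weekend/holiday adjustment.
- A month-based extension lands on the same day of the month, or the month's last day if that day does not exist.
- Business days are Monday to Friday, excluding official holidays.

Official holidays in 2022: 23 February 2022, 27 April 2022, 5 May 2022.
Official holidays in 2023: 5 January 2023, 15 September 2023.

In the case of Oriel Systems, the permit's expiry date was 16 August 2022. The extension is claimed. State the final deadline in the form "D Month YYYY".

60 calendar days after 16 August 2022 is 15 October 2022.
15 October 2022 is a Saturday; the preceding business day is 14 October 2022 (Friday).
Applying the 3 months extension: 3 months after 14 October 2022 is 14 January 2023.
14 January 2023 is a Saturday, so it moves to the preceding business day, 13 January 2023 (Friday).
The final due date is 13 January 2023.

13 January 2023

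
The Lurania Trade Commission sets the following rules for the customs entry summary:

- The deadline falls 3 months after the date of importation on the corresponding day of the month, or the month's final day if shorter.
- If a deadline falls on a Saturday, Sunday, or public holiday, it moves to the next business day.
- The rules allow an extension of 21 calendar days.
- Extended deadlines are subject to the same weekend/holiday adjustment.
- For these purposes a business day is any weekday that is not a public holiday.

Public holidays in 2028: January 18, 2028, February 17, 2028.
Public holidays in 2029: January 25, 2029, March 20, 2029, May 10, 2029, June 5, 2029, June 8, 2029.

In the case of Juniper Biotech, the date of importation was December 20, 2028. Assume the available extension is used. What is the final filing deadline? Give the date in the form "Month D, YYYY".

April 11, 2029

3 months from December 20, 2028 is March 20, 2029.
March 20, 2029 is a listed holiday; the next business day is March 21, 2029 (Wednesday).
With the 21-day extension, March 21, 2029 becomes April 11, 2029.
Since April 11, 2029 is a Wednesday and not a holiday, the date is unchanged.
Final deadline: April 11, 2029.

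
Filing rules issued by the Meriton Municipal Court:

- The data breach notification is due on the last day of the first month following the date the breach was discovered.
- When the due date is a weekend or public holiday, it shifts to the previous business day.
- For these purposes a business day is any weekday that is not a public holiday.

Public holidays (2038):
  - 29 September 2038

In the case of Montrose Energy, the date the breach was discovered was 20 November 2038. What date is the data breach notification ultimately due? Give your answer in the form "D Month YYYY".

31 December 2038

1 month after 20 November 2038 falls in December 2038; the last day of that month is 31 December 2038.
Since 31 December 2038 is a Friday and not a holiday, the date is unchanged.
The final due date is 31 December 2038.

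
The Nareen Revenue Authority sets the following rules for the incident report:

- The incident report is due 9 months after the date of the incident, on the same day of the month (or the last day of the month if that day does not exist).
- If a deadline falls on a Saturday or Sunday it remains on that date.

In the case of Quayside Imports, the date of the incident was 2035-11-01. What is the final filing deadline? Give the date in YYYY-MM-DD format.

Moving 9 months forward from 2035-11-01 on the corresponding day gives 2036-08-01.
2036-08-01 falls on a Friday. The rules make no weekend/holiday allowance, so it remains 2036-08-01.
Final deadline: 2036-08-01.

2036-08-01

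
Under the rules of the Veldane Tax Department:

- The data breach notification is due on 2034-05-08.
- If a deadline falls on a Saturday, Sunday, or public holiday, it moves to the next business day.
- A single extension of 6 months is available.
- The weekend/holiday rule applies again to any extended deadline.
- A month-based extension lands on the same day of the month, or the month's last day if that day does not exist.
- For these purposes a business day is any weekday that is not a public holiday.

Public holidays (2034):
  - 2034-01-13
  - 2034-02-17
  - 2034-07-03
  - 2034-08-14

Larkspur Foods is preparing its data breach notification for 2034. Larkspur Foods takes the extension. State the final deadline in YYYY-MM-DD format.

The statutory due date is 2034-05-08.
2034-05-08 (Monday) is already a business day.
The 6 months extension carries 2034-05-08 to 2034-11-08.
2034-11-08 falls on a Wednesday, which is a business day, so no adjustment is needed.
So the filing is due 2034-11-08.

2034-11-08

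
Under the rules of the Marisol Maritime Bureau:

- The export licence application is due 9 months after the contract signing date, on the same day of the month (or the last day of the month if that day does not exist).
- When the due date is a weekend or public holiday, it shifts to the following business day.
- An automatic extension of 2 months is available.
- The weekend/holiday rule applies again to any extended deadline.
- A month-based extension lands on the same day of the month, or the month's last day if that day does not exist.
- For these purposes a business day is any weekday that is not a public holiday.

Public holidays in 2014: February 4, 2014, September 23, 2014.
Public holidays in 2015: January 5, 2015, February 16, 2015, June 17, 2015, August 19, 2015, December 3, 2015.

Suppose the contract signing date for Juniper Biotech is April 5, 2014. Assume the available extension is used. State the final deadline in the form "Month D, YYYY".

9 months from April 5, 2014 is January 5, 2015.
January 5, 2015 falls on a listed holiday. Rolling to the next business day gives January 6, 2015, a Tuesday.
Add 2 months to January 6, 2015: March 6, 2015.
Since March 6, 2015 is a Friday and not a holiday, the date is unchanged.
The final due date is March 6, 2015.

March 6, 2015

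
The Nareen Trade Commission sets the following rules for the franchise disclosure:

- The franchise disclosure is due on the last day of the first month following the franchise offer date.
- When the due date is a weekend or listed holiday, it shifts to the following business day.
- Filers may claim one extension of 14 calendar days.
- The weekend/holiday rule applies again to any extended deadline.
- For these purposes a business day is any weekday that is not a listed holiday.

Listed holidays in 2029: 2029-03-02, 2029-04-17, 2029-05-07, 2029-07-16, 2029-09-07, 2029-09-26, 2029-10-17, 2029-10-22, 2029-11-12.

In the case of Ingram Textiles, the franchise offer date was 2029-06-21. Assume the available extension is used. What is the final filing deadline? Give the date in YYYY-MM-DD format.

1 month after 2029-06-21 falls in July 2029; the last day of that month is 2029-07-31.
Since 2029-07-31 is a Tuesday and not a holiday, the date is unchanged.
Applying the 14-calendar-day extension: 2029-07-31 + 14 days = 2029-08-14.
Since 2029-08-14 is a Tuesday and not a holiday, the date is unchanged.
So the filing is due 2029-08-14.

2029-08-14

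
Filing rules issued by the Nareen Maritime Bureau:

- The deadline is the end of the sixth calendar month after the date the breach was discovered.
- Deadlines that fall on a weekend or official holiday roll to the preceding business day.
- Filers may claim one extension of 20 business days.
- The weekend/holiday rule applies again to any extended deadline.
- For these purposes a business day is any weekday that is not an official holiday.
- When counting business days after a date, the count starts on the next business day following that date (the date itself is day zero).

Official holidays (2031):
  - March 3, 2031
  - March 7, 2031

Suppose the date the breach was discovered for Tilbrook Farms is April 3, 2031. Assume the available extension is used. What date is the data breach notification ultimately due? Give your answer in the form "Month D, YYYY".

6 months after April 3, 2031 is October 2031; that month ends on October 31, 2031.
October 31, 2031 (Friday) is already a business day.
Applying the 20-business-day extension: 20 business days after October 31, 2031 is November 28, 2031.
November 28, 2031 (Friday) is already a business day.
So the filing is due November 28, 2031.

November 28, 2031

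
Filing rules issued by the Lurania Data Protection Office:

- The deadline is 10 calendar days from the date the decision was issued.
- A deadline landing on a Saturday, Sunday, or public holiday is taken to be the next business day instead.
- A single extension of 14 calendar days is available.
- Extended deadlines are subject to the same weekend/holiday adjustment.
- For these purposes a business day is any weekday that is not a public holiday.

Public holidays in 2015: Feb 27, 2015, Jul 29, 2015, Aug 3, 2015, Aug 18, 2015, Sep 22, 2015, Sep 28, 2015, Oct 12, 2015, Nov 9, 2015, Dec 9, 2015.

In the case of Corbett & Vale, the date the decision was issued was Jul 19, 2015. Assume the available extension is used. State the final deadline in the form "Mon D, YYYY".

Aug 13, 2015

Trigger date Jul 19, 2015 + 10 calendar days = Jul 29, 2015.
Because Jul 29, 2015 is a listed holiday, the deadline becomes Jul 30, 2015 (Thursday).
Applying the 14-calendar-day extension: Jul 30, 2015 + 14 days = Aug 13, 2015.
Aug 13, 2015 is a Thursday and not a listed holiday, so it stands.
Final deadline: Aug 13, 2015.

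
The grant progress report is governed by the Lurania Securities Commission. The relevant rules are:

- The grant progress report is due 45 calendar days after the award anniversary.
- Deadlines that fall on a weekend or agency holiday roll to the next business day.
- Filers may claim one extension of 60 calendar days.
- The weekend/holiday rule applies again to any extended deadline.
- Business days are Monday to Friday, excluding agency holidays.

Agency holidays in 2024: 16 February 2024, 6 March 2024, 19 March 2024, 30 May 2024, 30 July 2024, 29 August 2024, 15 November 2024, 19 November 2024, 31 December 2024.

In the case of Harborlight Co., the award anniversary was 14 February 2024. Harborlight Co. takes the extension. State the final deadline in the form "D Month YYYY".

Trigger date 14 February 2024 + 45 calendar days = 30 March 2024.
30 March 2024 is a Saturday; the next business day is 1 April 2024 (Monday).
Add the 60 calendar-day extension to 1 April 2024: 31 May 2024.
31 May 2024 (Friday) is already a business day.
Deadline: 31 May 2024.

31 May 2024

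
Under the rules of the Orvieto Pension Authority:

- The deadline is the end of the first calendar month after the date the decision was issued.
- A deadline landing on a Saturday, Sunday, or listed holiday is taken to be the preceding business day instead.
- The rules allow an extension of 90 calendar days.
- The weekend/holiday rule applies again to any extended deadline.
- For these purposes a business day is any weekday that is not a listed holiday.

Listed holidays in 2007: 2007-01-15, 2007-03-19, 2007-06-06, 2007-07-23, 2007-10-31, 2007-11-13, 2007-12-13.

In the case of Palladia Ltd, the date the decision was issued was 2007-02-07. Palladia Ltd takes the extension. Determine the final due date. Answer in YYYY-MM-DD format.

1 month after 2007-02-07 falls in March 2007; the last day of that month is 2007-03-31.
2007-03-31 is a Saturday; the preceding business day is 2007-03-30 (Friday).
Add the 90 calendar-day extension to 2007-03-30: 2007-06-28.
2007-06-28 is a Thursday and not a listed holiday, so it stands.
So the filing is due 2007-06-28.

2007-06-28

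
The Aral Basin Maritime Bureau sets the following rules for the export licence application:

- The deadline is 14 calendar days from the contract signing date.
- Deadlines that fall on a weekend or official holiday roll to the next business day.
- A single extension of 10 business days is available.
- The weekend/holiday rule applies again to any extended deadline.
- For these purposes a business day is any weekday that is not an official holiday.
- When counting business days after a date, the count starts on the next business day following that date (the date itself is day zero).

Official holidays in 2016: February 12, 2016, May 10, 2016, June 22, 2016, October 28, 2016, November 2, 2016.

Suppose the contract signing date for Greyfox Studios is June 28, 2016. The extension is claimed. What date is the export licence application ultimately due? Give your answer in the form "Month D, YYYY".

14 calendar days after June 28, 2016 is July 12, 2016.
July 12, 2016 is a Tuesday and not a listed holiday, so it stands.
Applying the 10-business-day extension: 10 business days after July 12, 2016 is July 26, 2016.
July 26, 2016 (Tuesday) is already a business day.
Final deadline: July 26, 2016.

July 26, 2016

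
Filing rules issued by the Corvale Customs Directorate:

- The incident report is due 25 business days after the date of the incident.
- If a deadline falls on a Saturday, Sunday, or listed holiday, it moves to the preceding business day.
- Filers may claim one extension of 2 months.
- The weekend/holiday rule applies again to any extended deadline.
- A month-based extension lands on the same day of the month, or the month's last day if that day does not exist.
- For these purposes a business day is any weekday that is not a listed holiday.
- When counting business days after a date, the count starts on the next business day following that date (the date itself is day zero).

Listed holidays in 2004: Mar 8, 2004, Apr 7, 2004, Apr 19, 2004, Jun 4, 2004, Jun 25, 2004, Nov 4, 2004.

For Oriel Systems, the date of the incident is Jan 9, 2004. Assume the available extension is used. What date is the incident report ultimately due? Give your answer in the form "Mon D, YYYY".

Apr 13, 2004

25 business days after Jan 9, 2004, excluding weekends and holidays, is Feb 13, 2004.
Since Feb 13, 2004 is a Friday and not a holiday, the date is unchanged.
Applying the 2 months extension: 2 months after Feb 13, 2004 is Apr 13, 2004.
Apr 13, 2004 falls on a Tuesday, which is a business day, so no adjustment is needed.
So the filing is due Apr 13, 2004.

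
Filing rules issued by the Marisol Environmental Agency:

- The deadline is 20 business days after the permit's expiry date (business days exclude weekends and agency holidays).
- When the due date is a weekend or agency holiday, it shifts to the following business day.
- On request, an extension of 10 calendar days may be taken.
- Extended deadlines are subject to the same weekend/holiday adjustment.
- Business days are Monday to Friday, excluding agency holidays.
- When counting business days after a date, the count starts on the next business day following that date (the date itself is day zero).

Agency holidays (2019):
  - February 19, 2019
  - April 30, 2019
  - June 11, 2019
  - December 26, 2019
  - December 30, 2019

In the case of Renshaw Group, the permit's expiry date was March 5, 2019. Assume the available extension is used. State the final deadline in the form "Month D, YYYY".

20 business days after March 5, 2019, excluding weekends and holidays, is April 2, 2019.
April 2, 2019 (Tuesday) is already a business day.
The 10-calendar-day extension moves the deadline from April 2, 2019 to April 12, 2019.
April 12, 2019 is a Friday and not a listed holiday, so it stands.
The final due date is April 12, 2019.

April 12, 2019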